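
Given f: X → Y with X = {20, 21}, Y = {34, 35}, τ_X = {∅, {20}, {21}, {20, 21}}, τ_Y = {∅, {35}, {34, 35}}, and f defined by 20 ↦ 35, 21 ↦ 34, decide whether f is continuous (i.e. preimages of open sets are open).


f IS continuous.

Compute f^{-1}(U) for each U ∈ τ_Y:
  U = ∅: f^{-1}(U) = ∅ ∈ τ_X ✓.
  U = {35}: f^{-1}(U) = {20} ∈ τ_X ✓.
  U = {34, 35}: f^{-1}(U) = {20, 21} ∈ τ_X ✓.
Every preimage lies in τ_X, so f IS continuous.


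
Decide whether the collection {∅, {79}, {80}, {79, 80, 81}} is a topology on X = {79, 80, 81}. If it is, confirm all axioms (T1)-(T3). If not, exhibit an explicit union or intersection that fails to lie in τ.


τ is NOT a topology on X.

Axiom (T1): ∅ ∈ τ? Yes; X ∈ τ? Yes.
Axiom (T2/T3): check pairwise unions and intersections of members of τ.
Counterexample for (T2): {79} ∪ {80} = {79, 80} ∉ τ. Therefore τ is NOT a topology.


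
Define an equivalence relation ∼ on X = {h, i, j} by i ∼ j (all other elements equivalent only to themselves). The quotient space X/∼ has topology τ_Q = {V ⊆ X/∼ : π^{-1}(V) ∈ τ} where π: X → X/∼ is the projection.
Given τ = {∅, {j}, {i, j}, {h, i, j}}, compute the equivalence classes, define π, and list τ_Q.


X/∼ = {[h], [i=j]}; |τ_Q| = 3.

Equivalence classes: [h], [i=j].
Quotient map π: X → X/∼ sends h ↦ [h], i ↦ [i=j], j ↦ [i=j].
For each subset V ⊆ X/∼, compute π^{-1}(V) ⊆ X and check whether π^{-1}(V) ∈ τ. V is open in τ_Q iff π^{-1}(V) ∈ τ.
  V = {}: π^{-1}(V) = ∅ ∈ τ ✓.
  V = {[h]}: π^{-1}(V) = {h} ∉ τ ✗.
  V = {[i=j]}: π^{-1}(V) = {i, j} ∈ τ ✓.
  V = {[h], [i=j]}: π^{-1}(V) = {h, i, j} ∈ τ ✓.
Open sets in the quotient: τ_Q = {{}, {[i=j]}, {[h], [i=j]}} (3 elements).


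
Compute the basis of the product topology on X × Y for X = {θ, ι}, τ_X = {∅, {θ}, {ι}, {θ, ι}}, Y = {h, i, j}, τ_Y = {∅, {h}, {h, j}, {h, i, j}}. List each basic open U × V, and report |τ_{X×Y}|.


Basis B = {∅ × ∅, {θ} × {h}, {ι} × {h}, {θ} × {h, j}, {θ, ι} × {h}, {ι} × {h, j}, {θ} × {h, i, j}, {ι} × {h, i, j}, {θ, ι} × {h, j}, {θ, ι} × {h, i, j}}; |τ_{X×Y}| = 16.

Enumerate products U × V with U ∈ τ_X, V ∈ τ_Y (deduplicated):
  ∅ × ∅ = {} (∅)
  {θ} × {h} = {(θ,h)}
  {ι} × {h} = {(ι,h)}
  {θ} × {h, j} = {(θ,h), (θ,j)}
  {θ, ι} × {h} = {(θ,h), (ι,h)}
  {ι} × {h, j} = {(ι,h), (ι,j)}
  {θ} × {h, i, j} = {(θ,h), (θ,i), (θ,j)}
  {ι} × {h, i, j} = {(ι,h), (ι,i), (ι,j)}
  {θ, ι} × {h, j} = {(θ,h), (θ,j), (ι,h), (ι,j)}
  {θ, ι} × {h, i, j} = {(θ,h), (θ,i), (θ,j), (ι,h), (ι,i), (ι,j)}
These 10 distinct sets form the basis B.
Close under arbitrary unions to get τ_{X×Y}; counting gives |τ_{X×Y}| = 16.


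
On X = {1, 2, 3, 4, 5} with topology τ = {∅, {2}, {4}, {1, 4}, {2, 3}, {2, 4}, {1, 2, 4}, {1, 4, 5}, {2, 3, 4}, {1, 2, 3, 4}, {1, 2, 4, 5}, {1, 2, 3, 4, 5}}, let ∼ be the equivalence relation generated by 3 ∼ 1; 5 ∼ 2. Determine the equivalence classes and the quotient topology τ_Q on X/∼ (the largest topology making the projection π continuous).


X/∼ = {[1=3], [2=5], [4]}; |τ_Q| = 3.

Equivalence classes: [1=3], [2=5], [4].
Quotient map π: X → X/∼ sends 1 ↦ [1=3], 2 ↦ [2=5], 3 ↦ [1=3], 4 ↦ [4], 5 ↦ [2=5].
For each subset V ⊆ X/∼, compute π^{-1}(V) ⊆ X and check whether π^{-1}(V) ∈ τ. V is open in τ_Q iff π^{-1}(V) ∈ τ.
  V = {}: π^{-1}(V) = ∅ ∈ τ ✓.
  V = {[1=3]}: π^{-1}(V) = {1, 3} ∉ τ ✗.
  V = {[2=5]}: π^{-1}(V) = {2, 5} ∉ τ ✗.
  V = {[1=3], [2=5]}: π^{-1}(V) = {1, 2, 3, 5} ∉ τ ✗.
  V = {[4]}: π^{-1}(V) = {4} ∈ τ ✓.
  V = {[1=3], [4]}: π^{-1}(V) = {1, 3, 4} ∉ τ ✗.
  V = {[2=5], [4]}: π^{-1}(V) = {2, 4, 5} ∉ τ ✗.
  V = {[1=3], [2=5], [4]}: π^{-1}(V) = {1, 2, 3, 4, 5} ∈ τ ✓.
Open sets in the quotient: τ_Q = {{}, {[4]}, {[1=3], [2=5], [4]}} (3 elements).


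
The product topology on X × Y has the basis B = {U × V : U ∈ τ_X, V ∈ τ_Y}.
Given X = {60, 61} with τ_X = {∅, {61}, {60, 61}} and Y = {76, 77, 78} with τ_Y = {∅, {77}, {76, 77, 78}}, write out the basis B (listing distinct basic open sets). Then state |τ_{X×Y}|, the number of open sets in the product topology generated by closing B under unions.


Basis B = {∅ × ∅, {61} × {77}, {60, 61} × {77}, {61} × {76, 77, 78}, {60, 61} × {76, 77, 78}}; |τ_{X×Y}| = 6.

Enumerate products U × V with U ∈ τ_X, V ∈ τ_Y (deduplicated):
  ∅ × ∅ = {} (∅)
  {61} × {77} = {(61,77)}
  {60, 61} × {77} = {(60,77), (61,77)}
  {61} × {76, 77, 78} = {(61,76), (61,77), (61,78)}
  {60, 61} × {76, 77, 78} = {(60,76), (60,77), (60,78), (61,76), (61,77), (61,78)}
These 5 distinct sets form the basis B.
Close under arbitrary unions to get τ_{X×Y}; counting gives |τ_{X×Y}| = 6.


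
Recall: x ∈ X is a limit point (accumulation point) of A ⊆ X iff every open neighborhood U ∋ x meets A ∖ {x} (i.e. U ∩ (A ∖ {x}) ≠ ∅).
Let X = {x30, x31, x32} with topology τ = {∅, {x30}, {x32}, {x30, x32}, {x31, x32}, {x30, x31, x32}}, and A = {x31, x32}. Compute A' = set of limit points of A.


A' = {x31}

For each x ∈ X, list the open sets U ∈ τ with x ∈ U, then check whether U ∩ (A ∖ {x}) ≠ ∅ for every such U.
  x = x30: open {x30} ∋ x has {x30} ∩ (A ∖ {x30}) = ∅, so x is NOT a limit point.
  x = x31: opens ∋ x are {x31, x32}, {x30, x31, x32}; each meets A ∖ {x31}, so x IS a limit point.
  x = x32: open {x32} ∋ x has {x32} ∩ (A ∖ {x32}) = ∅, so x is NOT a limit point.
Collecting: A' = {x31}.


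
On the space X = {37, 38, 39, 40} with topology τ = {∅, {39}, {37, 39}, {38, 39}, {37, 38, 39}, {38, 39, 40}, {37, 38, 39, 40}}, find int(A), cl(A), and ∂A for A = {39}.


int(A) = {39}, cl(A) = {37, 38, 39, 40}, ∂A = {37, 38, 40}.

Closed sets in (X, τ) are complements of opens:
  closed(X, τ) = {∅, {37}, {40}, {37, 40}, {38, 40}, {37, 38, 40}, {37, 38, 39, 40}}.
int(A) = ⋃ {U ∈ τ : U ⊆ A}. Opens contained in A: ∅, {39}.
Taking the union of these: int(A) = {39}.
cl(A) = ⋂ {C closed : A ⊆ C}. Closed sets containing A: {37, 38, 39, 40}.
Intersecting these: cl(A) = {37, 38, 39, 40}.
∂A = cl(A) ∖ int(A) = {37, 38, 39, 40} ∖ {39} = {37, 38, 40}.


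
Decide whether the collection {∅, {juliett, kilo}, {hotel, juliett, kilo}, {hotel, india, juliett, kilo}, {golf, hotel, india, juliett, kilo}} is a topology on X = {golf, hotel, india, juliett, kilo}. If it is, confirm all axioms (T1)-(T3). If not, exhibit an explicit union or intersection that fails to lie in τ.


τ IS a topology on X.

Axiom (T1): ∅ ∈ τ? Yes; X ∈ τ? Yes.
Axiom (T2/T3): check pairwise unions and intersections of members of τ.
All pairwise intersections and unions checked — each lies in τ. Therefore τ satisfies (T1), (T2), (T3): it IS a topology on X.


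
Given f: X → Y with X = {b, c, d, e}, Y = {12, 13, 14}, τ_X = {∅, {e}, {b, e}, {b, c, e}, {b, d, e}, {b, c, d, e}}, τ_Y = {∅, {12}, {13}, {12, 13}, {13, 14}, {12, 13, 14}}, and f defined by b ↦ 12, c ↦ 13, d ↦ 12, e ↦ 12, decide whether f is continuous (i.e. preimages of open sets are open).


f is NOT continuous.

Compute f^{-1}(U) for each U ∈ τ_Y:
  U = ∅: f^{-1}(U) = ∅ ∈ τ_X ✓.
  U = {12}: f^{-1}(U) = {b, d, e} ∈ τ_X ✓.
  U = {13}: f^{-1}(U) = {c} ∉ τ_X ✗.
  U = {12, 13}: f^{-1}(U) = {b, c, d, e} ∈ τ_X ✓.
  U = {13, 14}: f^{-1}(U) = {c} ∉ τ_X ✗.
  U = {12, 13, 14}: f^{-1}(U) = {b, c, d, e} ∈ τ_X ✓.
Found U = {13} with f^{-1}(U) = {c} not in τ_X. Therefore f is NOT continuous.


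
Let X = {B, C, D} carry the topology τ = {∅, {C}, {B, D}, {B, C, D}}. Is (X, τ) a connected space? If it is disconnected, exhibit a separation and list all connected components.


(X, τ) is disconnected; components = [{C}, {B, D}].

Find clopen sets (U ∈ τ with X ∖ U ∈ τ):
  U = ∅, X ∖ U = {B, C, D} — both open, so U is clopen.
  U = {C}, X ∖ U = {B, D} — both open, so U is clopen.
  U = {B, D}, X ∖ U = {C} — both open, so U is clopen.
  U = {B, C, D}, X ∖ U = ∅ — both open, so U is clopen.
Nontrivial clopen(s) exist: e.g. {B, D}. So (X, τ) is disconnected.
Compute connected components by grouping points that agree on all clopens:
  component: {C}
  component: {B, D}


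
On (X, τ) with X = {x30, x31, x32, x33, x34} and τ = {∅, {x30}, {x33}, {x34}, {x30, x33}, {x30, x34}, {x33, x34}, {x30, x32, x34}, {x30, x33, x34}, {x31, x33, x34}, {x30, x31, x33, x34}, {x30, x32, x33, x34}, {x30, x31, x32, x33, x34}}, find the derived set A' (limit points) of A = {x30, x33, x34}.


A' = {x31, x32}

For each x ∈ X, list the open sets U ∈ τ with x ∈ U, then check whether U ∩ (A ∖ {x}) ≠ ∅ for every such U.
  x = x30: open {x30} ∋ x has {x30} ∩ (A ∖ {x30}) = ∅, so x is NOT a limit point.
  x = x31: opens ∋ x are {x31, x33, x34}, {x30, x31, x33, x34}, {x30, x31, x32, x33, x34}; each meets A ∖ {x31}, so x IS a limit point.
  x = x32: opens ∋ x are {x30, x32, x34}, {x30, x32, x33, x34}, {x30, x31, x32, x33, x34}; each meets A ∖ {x32}, so x IS a limit point.
  x = x33: open {x33} ∋ x has {x33} ∩ (A ∖ {x33}) = ∅, so x is NOT a limit point.
  x = x34: open {x34} ∋ x has {x34} ∩ (A ∖ {x34}) = ∅, so x is NOT a limit point.
Collecting: A' = {x31, x32}.


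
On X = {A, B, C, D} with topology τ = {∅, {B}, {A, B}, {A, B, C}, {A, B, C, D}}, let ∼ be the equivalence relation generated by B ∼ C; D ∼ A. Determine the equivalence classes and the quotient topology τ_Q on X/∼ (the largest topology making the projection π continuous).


X/∼ = {[A=D], [B=C]}; |τ_Q| = 2.

Equivalence classes: [A=D], [B=C].
Quotient map π: X → X/∼ sends A ↦ [A=D], B ↦ [B=C], C ↦ [B=C], D ↦ [A=D].
For each subset V ⊆ X/∼, compute π^{-1}(V) ⊆ X and check whether π^{-1}(V) ∈ τ. V is open in τ_Q iff π^{-1}(V) ∈ τ.
  V = {}: π^{-1}(V) = ∅ ∈ τ ✓.
  V = {[A=D]}: π^{-1}(V) = {A, D} ∉ τ ✗.
  V = {[B=C]}: π^{-1}(V) = {B, C} ∉ τ ✗.
  V = {[A=D], [B=C]}: π^{-1}(V) = {A, B, C, D} ∈ τ ✓.
Open sets in the quotient: τ_Q = {{}, {[A=D], [B=C]}} (2 elements).


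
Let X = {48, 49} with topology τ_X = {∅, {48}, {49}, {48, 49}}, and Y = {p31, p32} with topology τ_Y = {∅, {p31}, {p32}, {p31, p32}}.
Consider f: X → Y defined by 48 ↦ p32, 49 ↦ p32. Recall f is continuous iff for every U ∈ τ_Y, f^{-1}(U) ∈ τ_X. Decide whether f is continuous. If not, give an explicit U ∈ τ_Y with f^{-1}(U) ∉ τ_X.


f IS continuous.

Compute f^{-1}(U) for each U ∈ τ_Y:
  U = ∅: f^{-1}(U) = ∅ ∈ τ_X ✓.
  U = {p31}: f^{-1}(U) = ∅ ∈ τ_X ✓.
  U = {p32}: f^{-1}(U) = {48, 49} ∈ τ_X ✓.
  U = {p31, p32}: f^{-1}(U) = {48, 49} ∈ τ_X ✓.
Every preimage lies in τ_X, so f IS continuous.


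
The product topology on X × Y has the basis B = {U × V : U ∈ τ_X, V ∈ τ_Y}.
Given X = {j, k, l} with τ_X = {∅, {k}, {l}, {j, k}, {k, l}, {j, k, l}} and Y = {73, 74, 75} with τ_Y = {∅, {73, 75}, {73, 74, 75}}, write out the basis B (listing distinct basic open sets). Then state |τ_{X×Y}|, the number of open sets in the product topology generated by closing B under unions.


Basis B = {∅ × ∅, {k} × {73, 75}, {l} × {73, 75}, {k} × {73, 74, 75}, {l} × {73, 74, 75}, {j, k} × {73, 75}, {k, l} × {73, 75}, {j, k} × {73, 74, 75}, {j, k, l} × {73, 75}, {k, l} × {73, 74, 75}, {j, k, l} × {73, 74, 75}}; |τ_{X×Y}| = 18.

Enumerate products U × V with U ∈ τ_X, V ∈ τ_Y (deduplicated):
  ∅ × ∅ = {} (∅)
  {k} × {73, 75} = {(k,73), (k,75)}
  {l} × {73, 75} = {(l,73), (l,75)}
  {k} × {73, 74, 75} = {(k,73), (k,74), (k,75)}
  {l} × {73, 74, 75} = {(l,73), (l,74), (l,75)}
  {j, k} × {73, 75} = {(j,73), (j,75), (k,73), (k,75)}
  {k, l} × {73, 75} = {(k,73), (k,75), (l,73), (l,75)}
  {j, k} × {73, 74, 75} = {(j,73), (j,74), (j,75), (k,73), (k,74), (k,75)}
  {j, k, l} × {73, 75} = {(j,73), (j,75), (k,73), (k,75), (l,73), (l,75)}
  {k, l} × {73, 74, 75} = {(k,73), (k,74), (k,75), (l,73), (l,74), (l,75)}
  {j, k, l} × {73, 74, 75} = {(j,73), (j,74), (j,75), (k,73), (k,74), (k,75), (l,73), (l,74), (l,75)}
These 11 distinct sets form the basis B.
Close under arbitrary unions to get τ_{X×Y}; counting gives |τ_{X×Y}| = 18.


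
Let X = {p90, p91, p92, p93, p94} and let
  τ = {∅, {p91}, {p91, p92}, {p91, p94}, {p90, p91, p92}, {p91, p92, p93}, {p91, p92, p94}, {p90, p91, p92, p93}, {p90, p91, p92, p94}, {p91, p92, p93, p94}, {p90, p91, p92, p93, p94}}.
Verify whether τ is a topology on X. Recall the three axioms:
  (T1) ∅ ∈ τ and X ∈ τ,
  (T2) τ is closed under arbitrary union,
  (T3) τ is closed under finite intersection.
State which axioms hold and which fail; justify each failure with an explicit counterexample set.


τ IS a topology on X.

Axiom (T1): ∅ ∈ τ? Yes; X ∈ τ? Yes.
Axiom (T2/T3): check pairwise unions and intersections of members of τ.
All pairwise intersections and unions checked — each lies in τ. Therefore τ satisfies (T1), (T2), (T3): it IS a topology on X.


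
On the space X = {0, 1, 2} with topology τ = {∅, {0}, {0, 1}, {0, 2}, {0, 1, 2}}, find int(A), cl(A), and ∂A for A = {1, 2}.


int(A) = ∅, cl(A) = {1, 2}, ∂A = {1, 2}.

Closed sets in (X, τ) are complements of opens:
  closed(X, τ) = {∅, {1}, {2}, {1, 2}, {0, 1, 2}}.
int(A) = ⋃ {U ∈ τ : U ⊆ A}. Opens contained in A: ∅.
Taking the union of these: int(A) = ∅.
cl(A) = ⋂ {C closed : A ⊆ C}. Closed sets containing A: {1, 2}, {0, 1, 2}.
Intersecting these: cl(A) = {1, 2}.
∂A = cl(A) ∖ int(A) = {1, 2} ∖ ∅ = {1, 2}.


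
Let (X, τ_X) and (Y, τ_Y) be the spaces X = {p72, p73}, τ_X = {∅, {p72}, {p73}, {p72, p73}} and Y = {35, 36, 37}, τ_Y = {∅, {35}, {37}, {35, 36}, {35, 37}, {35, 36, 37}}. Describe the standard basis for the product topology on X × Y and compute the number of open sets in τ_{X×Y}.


Basis B = {∅ × ∅, {p72} × {35}, {p72} × {37}, {p73} × {35}, {p73} × {37}, {p72} × {35, 36}, {p72} × {35, 37}, {p72, p73} × {35}, {p72, p73} × {37}, {p73} × {35, 36}, {p73} × {35, 37}, {p72} × {35, 36, 37}, {p73} × {35, 36, 37}, {p72, p73} × {35, 36}, {p72, p73} × {35, 37}, {p72, p73} × {35, 36, 37}}; |τ_{X×Y}| = 36.

Enumerate products U × V with U ∈ τ_X, V ∈ τ_Y (deduplicated):
  ∅ × ∅ = {} (∅)
  {p72} × {35} = {(p72,35)}
  {p72} × {37} = {(p72,37)}
  {p73} × {35} = {(p73,35)}
  {p73} × {37} = {(p73,37)}
  {p72} × {35, 36} = {(p72,35), (p72,36)}
  {p72} × {35, 37} = {(p72,35), (p72,37)}
  {p72, p73} × {35} = {(p72,35), (p73,35)}
  {p72, p73} × {37} = {(p72,37), (p73,37)}
  {p73} × {35, 36} = {(p73,35), (p73,36)}
  {p73} × {35, 37} = {(p73,35), (p73,37)}
  {p72} × {35, 36, 37} = {(p72,35), (p72,36), (p72,37)}
  {p73} × {35, 36, 37} = {(p73,35), (p73,36), (p73,37)}
  {p72, p73} × {35, 36} = {(p72,35), (p72,36), (p73,35), (p73,36)}
  {p72, p73} × {35, 37} = {(p72,35), (p72,37), (p73,35), (p73,37)}
  {p72, p73} × {35, 36, 37} = {(p72,35), (p72,36), (p72,37), (p73,35), (p73,36), (p73,37)}
These 16 distinct sets form the basis B.
Close under arbitrary unions to get τ_{X×Y}; counting gives |τ_{X×Y}| = 36.


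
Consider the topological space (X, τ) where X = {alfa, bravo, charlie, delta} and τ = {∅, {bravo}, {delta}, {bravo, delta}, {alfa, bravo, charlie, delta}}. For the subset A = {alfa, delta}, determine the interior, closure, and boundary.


int(A) = {delta}, cl(A) = {alfa, charlie, delta}, ∂A = {alfa, charlie}.

Closed sets in (X, τ) are complements of opens:
  closed(X, τ) = {∅, {alfa, charlie}, {alfa, bravo, charlie}, {alfa, charlie, delta}, {alfa, bravo, charlie, delta}}.
int(A) = ⋃ {U ∈ τ : U ⊆ A}. Opens contained in A: ∅, {delta}.
Taking the union of these: int(A) = {delta}.
cl(A) = ⋂ {C closed : A ⊆ C}. Closed sets containing A: {alfa, charlie, delta}, {alfa, bravo, charlie, delta}.
Intersecting these: cl(A) = {alfa, charlie, delta}.
∂A = cl(A) ∖ int(A) = {alfa, charlie, delta} ∖ {delta} = {alfa, charlie}.


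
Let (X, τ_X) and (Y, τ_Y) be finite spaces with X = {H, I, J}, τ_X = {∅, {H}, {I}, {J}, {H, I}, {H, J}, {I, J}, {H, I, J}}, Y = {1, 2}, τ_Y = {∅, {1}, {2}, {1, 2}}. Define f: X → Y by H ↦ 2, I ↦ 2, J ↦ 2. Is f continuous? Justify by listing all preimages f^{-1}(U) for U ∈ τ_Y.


f IS continuous.

Compute f^{-1}(U) for each U ∈ τ_Y:
  U = ∅: f^{-1}(U) = ∅ ∈ τ_X ✓.
  U = {1}: f^{-1}(U) = ∅ ∈ τ_X ✓.
  U = {2}: f^{-1}(U) = {H, I, J} ∈ τ_X ✓.
  U = {1, 2}: f^{-1}(U) = {H, I, J} ∈ τ_X ✓.
Every preimage lies in τ_X, so f IS continuous.


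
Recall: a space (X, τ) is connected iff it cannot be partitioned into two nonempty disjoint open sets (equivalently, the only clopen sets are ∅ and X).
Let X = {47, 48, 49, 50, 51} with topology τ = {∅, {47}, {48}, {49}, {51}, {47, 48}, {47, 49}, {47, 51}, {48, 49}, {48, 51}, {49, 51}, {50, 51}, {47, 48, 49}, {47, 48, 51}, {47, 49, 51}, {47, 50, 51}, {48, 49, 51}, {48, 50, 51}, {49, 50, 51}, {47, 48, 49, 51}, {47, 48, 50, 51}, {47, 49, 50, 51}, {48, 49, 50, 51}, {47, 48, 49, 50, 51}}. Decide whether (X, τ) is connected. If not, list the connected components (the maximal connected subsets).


(X, τ) is disconnected; components = [{47}, {48}, {49}, {50, 51}].

Find clopen sets (U ∈ τ with X ∖ U ∈ τ):
  U = ∅, X ∖ U = {47, 48, 49, 50, 51} — both open, so U is clopen.
  U = {47}, X ∖ U = {48, 49, 50, 51} — both open, so U is clopen.
  U = {48}, X ∖ U = {47, 49, 50, 51} — both open, so U is clopen.
  U = {49}, X ∖ U = {47, 48, 50, 51} — both open, so U is clopen.
  U = {47, 48}, X ∖ U = {49, 50, 51} — both open, so U is clopen.
  U = {47, 49}, X ∖ U = {48, 50, 51} — both open, so U is clopen.
  U = {48, 49}, X ∖ U = {47, 50, 51} — both open, so U is clopen.
  U = {50, 51}, X ∖ U = {47, 48, 49} — both open, so U is clopen.
  U = {47, 48, 49}, X ∖ U = {50, 51} — both open, so U is clopen.
  U = {47, 50, 51}, X ∖ U = {48, 49} — both open, so U is clopen.
  U = {48, 50, 51}, X ∖ U = {47, 49} — both open, so U is clopen.
  U = {49, 50, 51}, X ∖ U = {47, 48} — both open, so U is clopen.
  U = {47, 48, 50, 51}, X ∖ U = {49} — both open, so U is clopen.
  U = {47, 49, 50, 51}, X ∖ U = {48} — both open, so U is clopen.
  U = {48, 49, 50, 51}, X ∖ U = {47} — both open, so U is clopen.
  U = {47, 48, 49, 50, 51}, X ∖ U = ∅ — both open, so U is clopen.
Nontrivial clopen(s) exist: e.g. {48, 50, 51}. So (X, τ) is disconnected.
Compute connected components by grouping points that agree on all clopens:
  component: {47}
  component: {48}
  component: {49}
  component: {50, 51}


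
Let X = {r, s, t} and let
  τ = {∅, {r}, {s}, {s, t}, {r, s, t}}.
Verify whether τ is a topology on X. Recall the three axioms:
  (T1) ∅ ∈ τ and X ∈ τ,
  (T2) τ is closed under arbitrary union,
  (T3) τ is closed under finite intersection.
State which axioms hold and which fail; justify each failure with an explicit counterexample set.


τ is NOT a topology on X.

Axiom (T1): ∅ ∈ τ? Yes; X ∈ τ? Yes.
Axiom (T2/T3): check pairwise unions and intersections of members of τ.
Counterexample for (T2): {r} ∪ {s} = {r, s} ∉ τ. Therefore τ is NOT a topology.


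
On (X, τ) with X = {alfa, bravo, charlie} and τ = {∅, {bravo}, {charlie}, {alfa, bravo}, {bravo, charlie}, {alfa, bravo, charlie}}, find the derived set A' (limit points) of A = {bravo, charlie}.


A' = {alfa}

For each x ∈ X, list the open sets U ∈ τ with x ∈ U, then check whether U ∩ (A ∖ {x}) ≠ ∅ for every such U.
  x = alfa: opens ∋ x are {alfa, bravo}, {alfa, bravo, charlie}; each meets A ∖ {alfa}, so x IS a limit point.
  x = bravo: open {bravo} ∋ x has {bravo} ∩ (A ∖ {bravo}) = ∅, so x is NOT a limit point.
  x = charlie: open {charlie} ∋ x has {charlie} ∩ (A ∖ {charlie}) = ∅, so x is NOT a limit point.
Collecting: A' = {alfa}.


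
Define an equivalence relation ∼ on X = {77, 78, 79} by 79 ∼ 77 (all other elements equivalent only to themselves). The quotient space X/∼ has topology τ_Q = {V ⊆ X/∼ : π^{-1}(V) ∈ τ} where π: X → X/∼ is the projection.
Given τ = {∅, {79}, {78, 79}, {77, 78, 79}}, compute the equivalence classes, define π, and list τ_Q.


X/∼ = {[77=79], [78]}; |τ_Q| = 2.

Equivalence classes: [77=79], [78].
Quotient map π: X → X/∼ sends 77 ↦ [77=79], 78 ↦ [78], 79 ↦ [77=79].
For each subset V ⊆ X/∼, compute π^{-1}(V) ⊆ X and check whether π^{-1}(V) ∈ τ. V is open in τ_Q iff π^{-1}(V) ∈ τ.
  V = {}: π^{-1}(V) = ∅ ∈ τ ✓.
  V = {[77=79]}: π^{-1}(V) = {77, 79} ∉ τ ✗.
  V = {[78]}: π^{-1}(V) = {78} ∉ τ ✗.
  V = {[77=79], [78]}: π^{-1}(V) = {77, 78, 79} ∈ τ ✓.
Open sets in the quotient: τ_Q = {{}, {[77=79], [78]}} (2 elements).


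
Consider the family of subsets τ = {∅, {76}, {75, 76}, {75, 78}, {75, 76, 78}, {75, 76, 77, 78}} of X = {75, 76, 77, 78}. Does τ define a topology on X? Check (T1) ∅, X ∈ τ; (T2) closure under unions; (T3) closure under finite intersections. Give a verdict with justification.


τ is NOT a topology on X.

Axiom (T1): ∅ ∈ τ? Yes; X ∈ τ? Yes.
Axiom (T2/T3): check pairwise unions and intersections of members of τ.
Counterexample for (T3): {75, 76} ∩ {75, 78} = {75} ∉ τ. Therefore τ is NOT a topology.


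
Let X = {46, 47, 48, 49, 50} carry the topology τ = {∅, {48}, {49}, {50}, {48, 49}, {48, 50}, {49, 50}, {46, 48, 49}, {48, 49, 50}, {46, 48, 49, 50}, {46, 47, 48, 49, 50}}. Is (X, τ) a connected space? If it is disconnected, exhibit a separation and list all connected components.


(X, τ) is connected.

Find clopen sets (U ∈ τ with X ∖ U ∈ τ):
  U = ∅, X ∖ U = {46, 47, 48, 49, 50} — both open, so U is clopen.
  U = {46, 47, 48, 49, 50}, X ∖ U = ∅ — both open, so U is clopen.
Only trivial clopens (∅ and X) exist, so (X, τ) is connected.
Compute connected components by grouping points that agree on all clopens:
  component: {46, 47, 48, 49, 50}


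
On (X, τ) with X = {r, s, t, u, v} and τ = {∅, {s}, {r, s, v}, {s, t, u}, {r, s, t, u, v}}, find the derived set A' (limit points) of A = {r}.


A' = {v}

For each x ∈ X, list the open sets U ∈ τ with x ∈ U, then check whether U ∩ (A ∖ {x}) ≠ ∅ for every such U.
  x = r: open {r, s, v} ∋ x has {r, s, v} ∩ (A ∖ {r}) = ∅, so x is NOT a limit point.
  x = s: open {s} ∋ x has {s} ∩ (A ∖ {s}) = ∅, so x is NOT a limit point.
  x = t: open {s, t, u} ∋ x has {s, t, u} ∩ (A ∖ {t}) = ∅, so x is NOT a limit point.
  x = u: open {s, t, u} ∋ x has {s, t, u} ∩ (A ∖ {u}) = ∅, so x is NOT a limit point.
  x = v: opens ∋ x are {r, s, v}, {r, s, t, u, v}; each meets A ∖ {v}, so x IS a limit point.
Collecting: A' = {v}.


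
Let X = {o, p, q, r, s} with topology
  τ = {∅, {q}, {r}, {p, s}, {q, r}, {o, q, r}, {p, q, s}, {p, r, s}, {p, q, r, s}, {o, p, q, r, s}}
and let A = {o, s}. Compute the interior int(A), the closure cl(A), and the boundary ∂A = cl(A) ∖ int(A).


int(A) = ∅, cl(A) = {o, p, s}, ∂A = {o, p, s}.

Closed sets in (X, τ) are complements of opens:
  closed(X, τ) = {∅, {o}, {o, q}, {o, r}, {p, s}, {o, p, s}, {o, q, r}, {o, p, q, s}, {o, p, r, s}, {o, p, q, r, s}}.
int(A) = ⋃ {U ∈ τ : U ⊆ A}. Opens contained in A: ∅.
Taking the union of these: int(A) = ∅.
cl(A) = ⋂ {C closed : A ⊆ C}. Closed sets containing A: {o, p, s}, {o, p, q, s}, {o, p, r, s}, {o, p, q, r, s}.
Intersecting these: cl(A) = {o, p, s}.
∂A = cl(A) ∖ int(A) = {o, p, s} ∖ ∅ = {o, p, s}.


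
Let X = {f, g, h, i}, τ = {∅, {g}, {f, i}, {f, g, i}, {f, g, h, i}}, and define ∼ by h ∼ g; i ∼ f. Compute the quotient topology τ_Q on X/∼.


X/∼ = {[f=i], [g=h]}; |τ_Q| = 3.

Equivalence classes: [f=i], [g=h].
Quotient map π: X → X/∼ sends f ↦ [f=i], g ↦ [g=h], h ↦ [g=h], i ↦ [f=i].
For each subset V ⊆ X/∼, compute π^{-1}(V) ⊆ X and check whether π^{-1}(V) ∈ τ. V is open in τ_Q iff π^{-1}(V) ∈ τ.
  V = {}: π^{-1}(V) = ∅ ∈ τ ✓.
  V = {[f=i]}: π^{-1}(V) = {f, i} ∈ τ ✓.
  V = {[g=h]}: π^{-1}(V) = {g, h} ∉ τ ✗.
  V = {[f=i], [g=h]}: π^{-1}(V) = {f, g, h, i} ∈ τ ✓.
Open sets in the quotient: τ_Q = {{}, {[f=i]}, {[f=i], [g=h]}} (3 elements).


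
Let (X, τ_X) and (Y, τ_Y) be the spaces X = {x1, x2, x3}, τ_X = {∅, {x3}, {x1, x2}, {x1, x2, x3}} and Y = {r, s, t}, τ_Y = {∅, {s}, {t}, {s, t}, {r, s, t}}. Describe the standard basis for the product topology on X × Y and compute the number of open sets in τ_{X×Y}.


Basis B = {∅ × ∅, {x3} × {s}, {x3} × {t}, {x1, x2} × {s}, {x1, x2} × {t}, {x3} × {s, t}, {x1, x2, x3} × {s}, {x1, x2, x3} × {t}, {x3} × {r, s, t}, {x1, x2} × {s, t}, {x1, x2} × {r, s, t}, {x1, x2, x3} × {s, t}, {x1, x2, x3} × {r, s, t}}; |τ_{X×Y}| = 25.

Enumerate products U × V with U ∈ τ_X, V ∈ τ_Y (deduplicated):
  ∅ × ∅ = {} (∅)
  {x3} × {s} = {(x3,s)}
  {x3} × {t} = {(x3,t)}
  {x1, x2} × {s} = {(x1,s), (x2,s)}
  {x1, x2} × {t} = {(x1,t), (x2,t)}
  {x3} × {s, t} = {(x3,s), (x3,t)}
  {x1, x2, x3} × {s} = {(x1,s), (x2,s), (x3,s)}
  {x1, x2, x3} × {t} = {(x1,t), (x2,t), (x3,t)}
  {x3} × {r, s, t} = {(x3,r), (x3,s), (x3,t)}
  {x1, x2} × {s, t} = {(x1,s), (x1,t), (x2,s), (x2,t)}
  {x1, x2} × {r, s, t} = {(x1,r), (x1,s), (x1,t), (x2,r), (x2,s), (x2,t)}
  {x1, x2, x3} × {s, t} = {(x1,s), (x1,t), (x2,s), (x2,t), (x3,s), (x3,t)}
  {x1, x2, x3} × {r, s, t} = {(x1,r), (x1,s), (x1,t), (x2,r), (x2,s), (x2,t), (x3,r), (x3,s), (x3,t)}
These 13 distinct sets form the basis B.
Close under arbitrary unions to get τ_{X×Y}; counting gives |τ_{X×Y}| = 25.


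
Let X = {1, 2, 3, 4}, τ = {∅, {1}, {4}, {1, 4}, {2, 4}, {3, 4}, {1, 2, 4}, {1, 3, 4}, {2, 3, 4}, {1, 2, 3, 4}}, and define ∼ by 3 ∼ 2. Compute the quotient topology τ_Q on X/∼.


X/∼ = {[1], [2=3], [4]}; |τ_Q| = 6.

Equivalence classes: [1], [2=3], [4].
Quotient map π: X → X/∼ sends 1 ↦ [1], 2 ↦ [2=3], 3 ↦ [2=3], 4 ↦ [4].
For each subset V ⊆ X/∼, compute π^{-1}(V) ⊆ X and check whether π^{-1}(V) ∈ τ. V is open in τ_Q iff π^{-1}(V) ∈ τ.
  V = {}: π^{-1}(V) = ∅ ∈ τ ✓.
  V = {[1]}: π^{-1}(V) = {1} ∈ τ ✓.
  V = {[2=3]}: π^{-1}(V) = {2, 3} ∉ τ ✗.
  V = {[1], [2=3]}: π^{-1}(V) = {1, 2, 3} ∉ τ ✗.
  V = {[4]}: π^{-1}(V) = {4} ∈ τ ✓.
  V = {[1], [4]}: π^{-1}(V) = {1, 4} ∈ τ ✓.
  V = {[2=3], [4]}: π^{-1}(V) = {2, 3, 4} ∈ τ ✓.
  V = {[1], [2=3], [4]}: π^{-1}(V) = {1, 2, 3, 4} ∈ τ ✓.
Open sets in the quotient: τ_Q = {{}, {[1]}, {[4]}, {[1], [4]}, {[2=3], [4]}, {[1], [2=3], [4]}} (6 elements).


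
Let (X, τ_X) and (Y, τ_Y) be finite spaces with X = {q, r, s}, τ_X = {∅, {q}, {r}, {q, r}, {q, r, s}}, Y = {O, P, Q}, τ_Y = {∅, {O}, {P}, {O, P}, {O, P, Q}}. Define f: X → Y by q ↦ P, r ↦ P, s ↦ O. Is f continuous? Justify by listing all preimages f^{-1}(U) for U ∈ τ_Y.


f is NOT continuous.

Compute f^{-1}(U) for each U ∈ τ_Y:
  U = ∅: f^{-1}(U) = ∅ ∈ τ_X ✓.
  U = {O}: f^{-1}(U) = {s} ∉ τ_X ✗.
  U = {P}: f^{-1}(U) = {q, r} ∈ τ_X ✓.
  U = {O, P}: f^{-1}(U) = {q, r, s} ∈ τ_X ✓.
  U = {O, P, Q}: f^{-1}(U) = {q, r, s} ∈ τ_X ✓.
Found U = {O} with f^{-1}(U) = {s} not in τ_X. Therefore f is NOT continuous.


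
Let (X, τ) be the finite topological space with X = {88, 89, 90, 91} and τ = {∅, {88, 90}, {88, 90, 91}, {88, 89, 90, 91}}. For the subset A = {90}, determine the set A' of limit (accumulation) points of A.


A' = {88, 89, 91}

For each x ∈ X, list the open sets U ∈ τ with x ∈ U, then check whether U ∩ (A ∖ {x}) ≠ ∅ for every such U.
  x = 88: opens ∋ x are {88, 90}, {88, 90, 91}, {88, 89, 90, 91}; each meets A ∖ {88}, so x IS a limit point.
  x = 89: opens ∋ x are {88, 89, 90, 91}; each meets A ∖ {89}, so x IS a limit point.
  x = 90: open {88, 90} ∋ x has {88, 90} ∩ (A ∖ {90}) = ∅, so x is NOT a limit point.
  x = 91: opens ∋ x are {88, 90, 91}, {88, 89, 90, 91}; each meets A ∖ {91}, so x IS a limit point.
Collecting: A' = {88, 89, 91}.


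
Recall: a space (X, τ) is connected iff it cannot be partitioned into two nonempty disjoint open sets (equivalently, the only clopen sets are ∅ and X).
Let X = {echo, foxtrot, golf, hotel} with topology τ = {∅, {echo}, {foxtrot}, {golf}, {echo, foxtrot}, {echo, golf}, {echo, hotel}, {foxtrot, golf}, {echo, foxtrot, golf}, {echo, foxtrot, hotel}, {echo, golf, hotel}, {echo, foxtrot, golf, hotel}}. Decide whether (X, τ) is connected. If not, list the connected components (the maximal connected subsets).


(X, τ) is disconnected; components = [{foxtrot}, {golf}, {echo, hotel}].

Find clopen sets (U ∈ τ with X ∖ U ∈ τ):
  U = ∅, X ∖ U = {echo, foxtrot, golf, hotel} — both open, so U is clopen.
  U = {foxtrot}, X ∖ U = {echo, golf, hotel} — both open, so U is clopen.
  U = {golf}, X ∖ U = {echo, foxtrot, hotel} — both open, so U is clopen.
  U = {echo, hotel}, X ∖ U = {foxtrot, golf} — both open, so U is clopen.
  U = {foxtrot, golf}, X ∖ U = {echo, hotel} — both open, so U is clopen.
  U = {echo, foxtrot, hotel}, X ∖ U = {golf} — both open, so U is clopen.
  U = {echo, golf, hotel}, X ∖ U = {foxtrot} — both open, so U is clopen.
  U = {echo, foxtrot, golf, hotel}, X ∖ U = ∅ — both open, so U is clopen.
Nontrivial clopen(s) exist: e.g. {foxtrot, golf}. So (X, τ) is disconnected.
Compute connected components by grouping points that agree on all clopens:
  component: {foxtrot}
  component: {golf}
  component: {echo, hotel}


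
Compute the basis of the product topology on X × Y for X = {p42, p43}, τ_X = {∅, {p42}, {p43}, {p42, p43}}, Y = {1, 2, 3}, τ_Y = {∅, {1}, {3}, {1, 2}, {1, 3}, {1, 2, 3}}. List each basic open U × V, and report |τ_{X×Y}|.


Basis B = {∅ × ∅, {p42} × {1}, {p42} × {3}, {p43} × {1}, {p43} × {3}, {p42} × {1, 2}, {p42} × {1, 3}, {p42, p43} × {1}, {p42, p43} × {3}, {p43} × {1, 2}, {p43} × {1, 3}, {p42} × {1, 2, 3}, {p43} × {1, 2, 3}, {p42, p43} × {1, 2}, {p42, p43} × {1, 3}, {p42, p43} × {1, 2, 3}}; |τ_{X×Y}| = 36.

Enumerate products U × V with U ∈ τ_X, V ∈ τ_Y (deduplicated):
  ∅ × ∅ = {} (∅)
  {p42} × {1} = {(p42,1)}
  {p42} × {3} = {(p42,3)}
  {p43} × {1} = {(p43,1)}
  {p43} × {3} = {(p43,3)}
  {p42} × {1, 2} = {(p42,1), (p42,2)}
  {p42} × {1, 3} = {(p42,1), (p42,3)}
  {p42, p43} × {1} = {(p42,1), (p43,1)}
  {p42, p43} × {3} = {(p42,3), (p43,3)}
  {p43} × {1, 2} = {(p43,1), (p43,2)}
  {p43} × {1, 3} = {(p43,1), (p43,3)}
  {p42} × {1, 2, 3} = {(p42,1), (p42,2), (p42,3)}
  {p43} × {1, 2, 3} = {(p43,1), (p43,2), (p43,3)}
  {p42, p43} × {1, 2} = {(p42,1), (p42,2), (p43,1), (p43,2)}
  {p42, p43} × {1, 3} = {(p42,1), (p42,3), (p43,1), (p43,3)}
  {p42, p43} × {1, 2, 3} = {(p42,1), (p42,2), (p42,3), (p43,1), (p43,2), (p43,3)}
These 16 distinct sets form the basis B.
Close under arbitrary unions to get τ_{X×Y}; counting gives |τ_{X×Y}| = 36.


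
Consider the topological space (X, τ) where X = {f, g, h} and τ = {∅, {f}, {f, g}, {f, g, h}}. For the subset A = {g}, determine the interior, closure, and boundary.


int(A) = ∅, cl(A) = {g, h}, ∂A = {g, h}.

Closed sets in (X, τ) are complements of opens:
  closed(X, τ) = {∅, {h}, {g, h}, {f, g, h}}.
int(A) = ⋃ {U ∈ τ : U ⊆ A}. Opens contained in A: ∅.
Taking the union of these: int(A) = ∅.
cl(A) = ⋂ {C closed : A ⊆ C}. Closed sets containing A: {g, h}, {f, g, h}.
Intersecting these: cl(A) = {g, h}.
∂A = cl(A) ∖ int(A) = {g, h} ∖ ∅ = {g, h}.


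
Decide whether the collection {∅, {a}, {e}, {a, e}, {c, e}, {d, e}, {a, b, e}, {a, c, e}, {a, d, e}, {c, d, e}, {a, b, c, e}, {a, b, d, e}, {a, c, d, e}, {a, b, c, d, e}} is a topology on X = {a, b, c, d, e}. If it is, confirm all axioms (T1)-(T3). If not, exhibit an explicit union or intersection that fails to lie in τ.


τ IS a topology on X.

Axiom (T1): ∅ ∈ τ? Yes; X ∈ τ? Yes.
Axiom (T2/T3): check pairwise unions and intersections of members of τ.
All pairwise intersections and unions checked — each lies in τ. Therefore τ satisfies (T1), (T2), (T3): it IS a topology on X.


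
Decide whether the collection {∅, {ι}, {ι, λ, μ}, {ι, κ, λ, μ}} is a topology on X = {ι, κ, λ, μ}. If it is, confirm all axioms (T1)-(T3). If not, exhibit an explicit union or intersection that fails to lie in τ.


τ IS a topology on X.

Axiom (T1): ∅ ∈ τ? Yes; X ∈ τ? Yes.
Axiom (T2/T3): check pairwise unions and intersections of members of τ.
All pairwise intersections and unions checked — each lies in τ. Therefore τ satisfies (T1), (T2), (T3): it IS a topology on X.


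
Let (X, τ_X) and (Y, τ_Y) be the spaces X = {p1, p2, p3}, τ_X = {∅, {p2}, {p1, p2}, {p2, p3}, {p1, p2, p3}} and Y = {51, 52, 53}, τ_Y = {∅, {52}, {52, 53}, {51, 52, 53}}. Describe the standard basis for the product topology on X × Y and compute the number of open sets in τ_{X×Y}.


Basis B = {∅ × ∅, {p2} × {52}, {p1, p2} × {52}, {p2} × {52, 53}, {p2, p3} × {52}, {p1, p2, p3} × {52}, {p2} × {51, 52, 53}, {p1, p2} × {52, 53}, {p2, p3} × {52, 53}, {p1, p2} × {51, 52, 53}, {p1, p2, p3} × {52, 53}, {p2, p3} × {51, 52, 53}, {p1, p2, p3} × {51, 52, 53}}; |τ_{X×Y}| = 30.

Enumerate products U × V with U ∈ τ_X, V ∈ τ_Y (deduplicated):
  ∅ × ∅ = {} (∅)
  {p2} × {52} = {(p2,52)}
  {p1, p2} × {52} = {(p1,52), (p2,52)}
  {p2} × {52, 53} = {(p2,52), (p2,53)}
  {p2, p3} × {52} = {(p2,52), (p3,52)}
  {p1, p2, p3} × {52} = {(p1,52), (p2,52), (p3,52)}
  {p2} × {51, 52, 53} = {(p2,51), (p2,52), (p2,53)}
  {p1, p2} × {52, 53} = {(p1,52), (p1,53), (p2,52), (p2,53)}
  {p2, p3} × {52, 53} = {(p2,52), (p2,53), (p3,52), (p3,53)}
  {p1, p2} × {51, 52, 53} = {(p1,51), (p1,52), (p1,53), (p2,51), (p2,52), (p2,53)}
  {p1, p2, p3} × {52, 53} = {(p1,52), (p1,53), (p2,52), (p2,53), (p3,52), (p3,53)}
  {p2, p3} × {51, 52, 53} = {(p2,51), (p2,52), (p2,53), (p3,51), (p3,52), (p3,53)}
  {p1, p2, p3} × {51, 52, 53} = {(p1,51), (p1,52), (p1,53), (p2,51), (p2,52), (p2,53), (p3,51), (p3,52), (p3,53)}
These 13 distinct sets form the basis B.
Close under arbitrary unions to get τ_{X×Y}; counting gives |τ_{X×Y}| = 30.


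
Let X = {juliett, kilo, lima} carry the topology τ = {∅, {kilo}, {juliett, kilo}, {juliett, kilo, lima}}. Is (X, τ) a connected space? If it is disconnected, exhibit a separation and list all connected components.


(X, τ) is connected.

Find clopen sets (U ∈ τ with X ∖ U ∈ τ):
  U = ∅, X ∖ U = {juliett, kilo, lima} — both open, so U is clopen.
  U = {juliett, kilo, lima}, X ∖ U = ∅ — both open, so U is clopen.
Only trivial clopens (∅ and X) exist, so (X, τ) is connected.
Compute connected components by grouping points that agree on all clopens:
  component: {juliett, kilo, lima}


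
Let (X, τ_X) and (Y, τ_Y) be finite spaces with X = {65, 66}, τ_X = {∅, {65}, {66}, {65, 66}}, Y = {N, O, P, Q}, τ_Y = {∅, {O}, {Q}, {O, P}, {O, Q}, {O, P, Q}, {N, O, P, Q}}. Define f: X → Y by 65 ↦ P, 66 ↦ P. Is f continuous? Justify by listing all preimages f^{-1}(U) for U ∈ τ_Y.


f IS continuous.

Compute f^{-1}(U) for each U ∈ τ_Y:
  U = ∅: f^{-1}(U) = ∅ ∈ τ_X ✓.
  U = {O}: f^{-1}(U) = ∅ ∈ τ_X ✓.
  U = {Q}: f^{-1}(U) = ∅ ∈ τ_X ✓.
  U = {O, P}: f^{-1}(U) = {65, 66} ∈ τ_X ✓.
  U = {O, Q}: f^{-1}(U) = ∅ ∈ τ_X ✓.
  U = {O, P, Q}: f^{-1}(U) = {65, 66} ∈ τ_X ✓.
  U = {N, O, P, Q}: f^{-1}(U) = {65, 66} ∈ τ_X ✓.
Every preimage lies in τ_X, so f IS continuous.


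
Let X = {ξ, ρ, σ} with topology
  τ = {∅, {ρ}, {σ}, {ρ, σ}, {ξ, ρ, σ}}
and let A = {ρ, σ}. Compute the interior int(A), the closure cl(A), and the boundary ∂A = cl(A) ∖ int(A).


int(A) = {ρ, σ}, cl(A) = {ξ, ρ, σ}, ∂A = {ξ}.

Closed sets in (X, τ) are complements of opens:
  closed(X, τ) = {∅, {ξ}, {ξ, ρ}, {ξ, σ}, {ξ, ρ, σ}}.
int(A) = ⋃ {U ∈ τ : U ⊆ A}. Opens contained in A: ∅, {ρ}, {σ}, {ρ, σ}.
Taking the union of these: int(A) = {ρ, σ}.
cl(A) = ⋂ {C closed : A ⊆ C}. Closed sets containing A: {ξ, ρ, σ}.
Intersecting these: cl(A) = {ξ, ρ, σ}.
∂A = cl(A) ∖ int(A) = {ξ, ρ, σ} ∖ {ρ, σ} = {ξ}.


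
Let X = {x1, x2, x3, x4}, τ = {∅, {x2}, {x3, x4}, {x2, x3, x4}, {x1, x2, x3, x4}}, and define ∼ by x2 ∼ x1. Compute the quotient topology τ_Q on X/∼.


X/∼ = {[x1=x2], [x3], [x4]}; |τ_Q| = 3.

Equivalence classes: [x1=x2], [x3], [x4].
Quotient map π: X → X/∼ sends x1 ↦ [x1=x2], x2 ↦ [x1=x2], x3 ↦ [x3], x4 ↦ [x4].
For each subset V ⊆ X/∼, compute π^{-1}(V) ⊆ X and check whether π^{-1}(V) ∈ τ. V is open in τ_Q iff π^{-1}(V) ∈ τ.
  V = {}: π^{-1}(V) = ∅ ∈ τ ✓.
  V = {[x1=x2]}: π^{-1}(V) = {x1, x2} ∉ τ ✗.
  V = {[x3]}: π^{-1}(V) = {x3} ∉ τ ✗.
  V = {[x1=x2], [x3]}: π^{-1}(V) = {x1, x2, x3} ∉ τ ✗.
  V = {[x4]}: π^{-1}(V) = {x4} ∉ τ ✗.
  V = {[x1=x2], [x4]}: π^{-1}(V) = {x1, x2, x4} ∉ τ ✗.
  V = {[x3], [x4]}: π^{-1}(V) = {x3, x4} ∈ τ ✓.
  V = {[x1=x2], [x3], [x4]}: π^{-1}(V) = {x1, x2, x3, x4} ∈ τ ✓.
Open sets in the quotient: τ_Q = {{}, {[x3], [x4]}, {[x1=x2], [x3], [x4]}} (3 elements).


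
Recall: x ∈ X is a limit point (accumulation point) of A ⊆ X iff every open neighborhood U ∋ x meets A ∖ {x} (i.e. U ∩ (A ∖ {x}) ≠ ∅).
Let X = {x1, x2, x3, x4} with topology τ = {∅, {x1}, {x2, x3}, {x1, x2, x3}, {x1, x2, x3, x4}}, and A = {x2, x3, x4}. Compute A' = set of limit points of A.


A' = {x2, x3, x4}

For each x ∈ X, list the open sets U ∈ τ with x ∈ U, then check whether U ∩ (A ∖ {x}) ≠ ∅ for every such U.
  x = x1: open {x1} ∋ x has {x1} ∩ (A ∖ {x1}) = ∅, so x is NOT a limit point.
  x = x2: opens ∋ x are {x2, x3}, {x1, x2, x3}, {x1, x2, x3, x4}; each meets A ∖ {x2}, so x IS a limit point.
  x = x3: opens ∋ x are {x2, x3}, {x1, x2, x3}, {x1, x2, x3, x4}; each meets A ∖ {x3}, so x IS a limit point.
  x = x4: opens ∋ x are {x1, x2, x3, x4}; each meets A ∖ {x4}, so x IS a limit point.
Collecting: A' = {x2, x3, x4}.


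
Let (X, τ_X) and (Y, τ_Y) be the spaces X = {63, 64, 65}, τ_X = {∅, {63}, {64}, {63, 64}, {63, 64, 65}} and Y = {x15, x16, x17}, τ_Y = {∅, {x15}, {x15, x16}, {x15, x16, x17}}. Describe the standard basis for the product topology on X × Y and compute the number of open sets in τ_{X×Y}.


Basis B = {∅ × ∅, {63} × {x15}, {64} × {x15}, {63} × {x15, x16}, {63, 64} × {x15}, {64} × {x15, x16}, {63} × {x15, x16, x17}, {63, 64, 65} × {x15}, {64} × {x15, x16, x17}, {63, 64} × {x15, x16}, {63, 64} × {x15, x16, x17}, {63, 64, 65} × {x15, x16}, {63, 64, 65} × {x15, x16, x17}}; |τ_{X×Y}| = 30.

Enumerate products U × V with U ∈ τ_X, V ∈ τ_Y (deduplicated):
  ∅ × ∅ = {} (∅)
  {63} × {x15} = {(63,x15)}
  {64} × {x15} = {(64,x15)}
  {63} × {x15, x16} = {(63,x15), (63,x16)}
  {63, 64} × {x15} = {(63,x15), (64,x15)}
  {64} × {x15, x16} = {(64,x15), (64,x16)}
  {63} × {x15, x16, x17} = {(63,x15), (63,x16), (63,x17)}
  {63, 64, 65} × {x15} = {(63,x15), (64,x15), (65,x15)}
  {64} × {x15, x16, x17} = {(64,x15), (64,x16), (64,x17)}
  {63, 64} × {x15, x16} = {(63,x15), (63,x16), (64,x15), (64,x16)}
  {63, 64} × {x15, x16, x17} = {(63,x15), (63,x16), (63,x17), (64,x15), (64,x16), (64,x17)}
  {63, 64, 65} × {x15, x16} = {(63,x15), (63,x16), (64,x15), (64,x16), (65,x15), (65,x16)}
  {63, 64, 65} × {x15, x16, x17} = {(63,x15), (63,x16), (63,x17), (64,x15), (64,x16), (64,x17), (65,x15), (65,x16), (65,x17)}
These 13 distinct sets form the basis B.
Close under arbitrary unions to get τ_{X×Y}; counting gives |τ_{X×Y}| = 30.


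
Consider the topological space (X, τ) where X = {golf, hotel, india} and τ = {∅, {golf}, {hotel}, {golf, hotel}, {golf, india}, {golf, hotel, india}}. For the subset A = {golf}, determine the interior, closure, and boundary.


int(A) = {golf}, cl(A) = {golf, india}, ∂A = {india}.

Closed sets in (X, τ) are complements of opens:
  closed(X, τ) = {∅, {hotel}, {india}, {golf, india}, {hotel, india}, {golf, hotel, india}}.
int(A) = ⋃ {U ∈ τ : U ⊆ A}. Opens contained in A: ∅, {golf}.
Taking the union of these: int(A) = {golf}.
cl(A) = ⋂ {C closed : A ⊆ C}. Closed sets containing A: {golf, india}, {golf, hotel, india}.
Intersecting these: cl(A) = {golf, india}.
∂A = cl(A) ∖ int(A) = {golf, india} ∖ {golf} = {india}.
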